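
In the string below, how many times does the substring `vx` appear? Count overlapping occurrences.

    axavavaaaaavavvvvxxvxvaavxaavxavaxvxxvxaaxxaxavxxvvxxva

8

Sliding a length-2 window over the 55 characters (54 positions):
  position 17–18: vx
  position 20–21: vx
  position 25–26: vx
  position 29–30: vx
  position 35–36: vx
  position 38–39: vx
  position 47–48: vx
  position 51–52: vx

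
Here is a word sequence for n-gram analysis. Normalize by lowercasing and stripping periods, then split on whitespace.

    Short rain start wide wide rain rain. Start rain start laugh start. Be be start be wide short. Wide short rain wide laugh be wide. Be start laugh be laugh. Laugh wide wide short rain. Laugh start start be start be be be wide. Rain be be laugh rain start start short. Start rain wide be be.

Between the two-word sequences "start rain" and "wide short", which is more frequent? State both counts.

"wide short" (3 vs 2)

"start rain": 2 occurrences
"wide short": 3 occurrences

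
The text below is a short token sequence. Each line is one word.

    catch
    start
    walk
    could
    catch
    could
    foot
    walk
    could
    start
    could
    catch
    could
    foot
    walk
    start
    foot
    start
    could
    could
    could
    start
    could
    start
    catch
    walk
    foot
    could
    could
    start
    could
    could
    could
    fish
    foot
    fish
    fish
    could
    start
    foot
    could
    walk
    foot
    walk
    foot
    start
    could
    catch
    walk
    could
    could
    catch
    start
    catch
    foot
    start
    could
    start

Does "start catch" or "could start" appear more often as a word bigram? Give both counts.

"could start" (6 vs 2)

"start catch": 2 occurrences
"could start": 6 occurrences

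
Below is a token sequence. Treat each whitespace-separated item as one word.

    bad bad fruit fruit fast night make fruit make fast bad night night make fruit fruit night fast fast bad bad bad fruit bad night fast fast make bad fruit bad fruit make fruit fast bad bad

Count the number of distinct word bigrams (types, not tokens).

18

37 tokens → 36 bigram windows in total.
Repeated bigrams (each contributes count−1 duplicates):
  bad bad: 4
  bad fruit: 4
  fast bad: 3
  make fruit: 3
  bad night: 2
  fast fast: 2
  fruit bad: 2
  fruit fast: 2
  … (4 more repeated)
18 duplicate windows → 36 − 18 = 18 distinct.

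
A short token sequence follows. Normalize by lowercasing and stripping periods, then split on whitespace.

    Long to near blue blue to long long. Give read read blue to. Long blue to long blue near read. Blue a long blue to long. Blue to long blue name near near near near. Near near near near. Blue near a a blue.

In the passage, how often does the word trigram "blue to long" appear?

5

Scanning the 42 overlapping trigram windows for "blue to long":
  position 5–7: blue to long
  position 12–14: blue to long
  position 15–17: blue to long
  position 24–26: blue to long
  position 27–29: blue to long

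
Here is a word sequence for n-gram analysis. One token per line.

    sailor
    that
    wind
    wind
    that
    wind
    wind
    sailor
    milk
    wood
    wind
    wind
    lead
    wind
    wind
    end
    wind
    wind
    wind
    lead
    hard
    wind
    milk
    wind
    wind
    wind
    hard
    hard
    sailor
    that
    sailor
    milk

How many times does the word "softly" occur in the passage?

0

Scanning the 32 tokens for "softly":
  (none found)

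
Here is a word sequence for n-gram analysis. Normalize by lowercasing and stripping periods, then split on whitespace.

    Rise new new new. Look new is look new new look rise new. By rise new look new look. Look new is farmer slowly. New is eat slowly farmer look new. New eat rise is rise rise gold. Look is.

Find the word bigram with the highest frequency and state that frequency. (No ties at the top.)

Bigram frequencies (highest first):
  look new: 5
  new new: 4
  new look: 4
  rise new: 3
  new is: 3
  is look: 1
  … (19 more, each ≤ 1)

"look new", 5 times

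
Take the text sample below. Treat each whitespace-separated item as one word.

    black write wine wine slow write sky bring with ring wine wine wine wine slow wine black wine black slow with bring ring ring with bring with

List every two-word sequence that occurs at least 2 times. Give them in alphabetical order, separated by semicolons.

bring with; wine black; wine slow; wine wine; with bring

Bigram counts meeting the condition (at least 2 times):
  bring with: 2
  wine black: 2
  wine slow: 2
  wine wine: 4
  with bring: 2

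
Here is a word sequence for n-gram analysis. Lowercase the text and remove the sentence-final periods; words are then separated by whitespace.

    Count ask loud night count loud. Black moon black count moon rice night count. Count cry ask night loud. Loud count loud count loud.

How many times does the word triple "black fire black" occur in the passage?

Scanning the 22 overlapping trigram windows for "black fire black":
  (none found)

0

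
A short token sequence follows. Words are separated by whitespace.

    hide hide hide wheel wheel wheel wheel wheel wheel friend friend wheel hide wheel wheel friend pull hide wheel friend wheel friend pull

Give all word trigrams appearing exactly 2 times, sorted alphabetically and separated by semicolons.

hide wheel wheel; wheel friend pull; wheel wheel friend

Trigram counts meeting the condition (exactly 2 times):
  hide wheel wheel: 2
  wheel friend pull: 2
  wheel wheel friend: 2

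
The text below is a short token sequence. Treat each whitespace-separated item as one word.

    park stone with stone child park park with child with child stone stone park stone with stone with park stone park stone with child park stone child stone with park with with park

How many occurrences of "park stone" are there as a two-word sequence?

5

Scanning the 32 overlapping bigram windows for "park stone":
  position 1–2: park stone
  position 14–15: park stone
  position 19–20: park stone
  position 21–22: park stone
  position 25–26: park stone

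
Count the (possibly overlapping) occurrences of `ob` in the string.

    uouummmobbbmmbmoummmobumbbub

Sliding a length-2 window over the 28 characters (27 positions):
  position 8–9: ob
  position 21–22: ob

2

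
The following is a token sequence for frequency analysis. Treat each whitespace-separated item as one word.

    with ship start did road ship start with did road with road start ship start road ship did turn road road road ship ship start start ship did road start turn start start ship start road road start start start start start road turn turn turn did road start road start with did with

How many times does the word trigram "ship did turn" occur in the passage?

1

Scanning the 52 overlapping trigram windows for "ship did turn":
  position 17–19: ship did turn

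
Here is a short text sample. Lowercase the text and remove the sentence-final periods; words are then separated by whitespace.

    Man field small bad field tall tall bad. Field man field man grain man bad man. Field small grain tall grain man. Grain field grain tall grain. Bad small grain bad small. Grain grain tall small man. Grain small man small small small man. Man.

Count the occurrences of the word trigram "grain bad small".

2

Scanning the 43 overlapping trigram windows for "grain bad small":
  position 27–29: grain bad small
  position 30–32: grain bad small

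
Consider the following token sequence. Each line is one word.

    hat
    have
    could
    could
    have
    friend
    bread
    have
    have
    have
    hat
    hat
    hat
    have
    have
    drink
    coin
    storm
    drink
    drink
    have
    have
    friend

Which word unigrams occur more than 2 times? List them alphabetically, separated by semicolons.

drink; hat; have

Unigram counts meeting the condition (more than 2 times):
  drink: 3
  hat: 4
  have: 9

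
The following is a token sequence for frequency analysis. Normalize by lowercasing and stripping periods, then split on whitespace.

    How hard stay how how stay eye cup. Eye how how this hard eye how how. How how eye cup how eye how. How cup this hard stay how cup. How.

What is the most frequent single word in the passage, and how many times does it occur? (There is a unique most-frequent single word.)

"how", 14 times

Unigram frequencies (highest first):
  how: 14
  eye: 5
  cup: 4
  hard: 3
  stay: 3
  this: 2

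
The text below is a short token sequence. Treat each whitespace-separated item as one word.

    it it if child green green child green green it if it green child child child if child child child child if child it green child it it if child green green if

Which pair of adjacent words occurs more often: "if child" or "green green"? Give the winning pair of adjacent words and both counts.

"if child" (4 vs 3)

"if child": 4 occurrences
"green green": 3 occurrences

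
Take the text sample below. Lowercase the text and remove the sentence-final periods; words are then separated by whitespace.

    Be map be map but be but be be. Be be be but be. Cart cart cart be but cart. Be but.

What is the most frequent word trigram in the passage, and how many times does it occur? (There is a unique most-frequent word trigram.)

"be be be", 3 times

Trigram frequencies (highest first):
  be be be: 3
  be but be: 2
  cart be but: 2
  be map be: 1
  map be map: 1
  be map but: 1
  … (10 more, each ≤ 1)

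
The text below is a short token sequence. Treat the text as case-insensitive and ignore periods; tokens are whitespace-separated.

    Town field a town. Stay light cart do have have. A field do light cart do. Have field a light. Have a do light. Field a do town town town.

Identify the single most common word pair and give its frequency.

Bigram frequencies (highest first):
  field a: 3
  light cart: 2
  cart do: 2
  do have: 2
  have a: 2
  do light: 2
  … (14 more, each ≤ 2)

"field a", 3 times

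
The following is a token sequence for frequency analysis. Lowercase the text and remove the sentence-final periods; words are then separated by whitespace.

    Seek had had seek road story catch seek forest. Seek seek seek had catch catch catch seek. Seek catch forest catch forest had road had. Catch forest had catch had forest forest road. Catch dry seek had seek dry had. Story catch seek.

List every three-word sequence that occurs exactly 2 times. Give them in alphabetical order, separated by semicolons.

Trigram counts meeting the condition (exactly 2 times):
  catch forest had: 2
  story catch seek: 2

catch forest had; story catch seek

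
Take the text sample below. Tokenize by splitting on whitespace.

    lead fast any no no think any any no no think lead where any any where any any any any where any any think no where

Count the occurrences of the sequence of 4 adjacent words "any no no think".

2

Scanning the 23 overlapping 4-gram windows for "any no no think":
  position 3–6: any no no think
  position 8–11: any no no think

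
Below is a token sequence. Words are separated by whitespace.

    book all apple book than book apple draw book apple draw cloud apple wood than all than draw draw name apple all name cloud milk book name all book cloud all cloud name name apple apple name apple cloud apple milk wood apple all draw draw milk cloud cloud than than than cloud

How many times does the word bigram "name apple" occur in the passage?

Scanning the 52 overlapping bigram windows for "name apple":
  position 20–21: name apple
  position 34–35: name apple
  position 37–38: name apple

3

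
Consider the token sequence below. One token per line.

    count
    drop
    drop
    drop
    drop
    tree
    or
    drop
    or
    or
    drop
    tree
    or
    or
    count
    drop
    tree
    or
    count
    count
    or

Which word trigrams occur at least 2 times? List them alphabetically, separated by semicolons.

drop drop drop; drop tree or

Trigram counts meeting the condition (at least 2 times):
  drop drop drop: 2
  drop tree or: 3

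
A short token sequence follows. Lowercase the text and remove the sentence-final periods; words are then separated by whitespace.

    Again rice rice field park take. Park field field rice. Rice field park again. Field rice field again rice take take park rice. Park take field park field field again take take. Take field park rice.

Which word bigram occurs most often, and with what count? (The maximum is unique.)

"field park", 4 times

Bigram frequencies (highest first):
  field park: 4
  rice field: 3
  take take: 3
  again rice: 2
  rice rice: 2
  park take: 2
  … (12 more, each ≤ 2)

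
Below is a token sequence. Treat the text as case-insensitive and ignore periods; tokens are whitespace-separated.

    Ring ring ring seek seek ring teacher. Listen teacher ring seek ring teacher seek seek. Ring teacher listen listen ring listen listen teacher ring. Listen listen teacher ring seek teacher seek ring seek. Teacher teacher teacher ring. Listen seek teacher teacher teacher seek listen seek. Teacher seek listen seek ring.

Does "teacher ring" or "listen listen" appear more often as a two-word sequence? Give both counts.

"teacher ring": 4 occurrences
"listen listen": 3 occurrences

"teacher ring" (4 vs 3)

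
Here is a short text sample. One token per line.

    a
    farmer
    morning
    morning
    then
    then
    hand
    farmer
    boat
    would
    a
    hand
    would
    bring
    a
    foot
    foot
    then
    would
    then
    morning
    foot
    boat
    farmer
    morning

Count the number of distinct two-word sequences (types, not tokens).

25 tokens → 24 bigram windows in total.
Repeated bigrams (each contributes count−1 duplicates):
  farmer morning: 2
1 duplicate windows → 24 − 1 = 23 distinct.

23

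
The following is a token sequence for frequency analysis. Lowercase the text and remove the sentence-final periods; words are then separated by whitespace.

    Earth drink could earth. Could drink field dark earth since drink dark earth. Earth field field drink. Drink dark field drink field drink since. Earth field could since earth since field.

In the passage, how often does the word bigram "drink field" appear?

2

Scanning the 30 overlapping bigram windows for "drink field":
  position 6–7: drink field
  position 21–22: drink field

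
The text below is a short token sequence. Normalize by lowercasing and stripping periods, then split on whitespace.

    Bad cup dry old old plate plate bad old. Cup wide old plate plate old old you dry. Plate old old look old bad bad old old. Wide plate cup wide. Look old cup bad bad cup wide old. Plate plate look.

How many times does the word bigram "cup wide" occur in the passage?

Scanning the 41 overlapping bigram windows for "cup wide":
  position 10–11: cup wide
  position 30–31: cup wide
  position 37–38: cup wide

3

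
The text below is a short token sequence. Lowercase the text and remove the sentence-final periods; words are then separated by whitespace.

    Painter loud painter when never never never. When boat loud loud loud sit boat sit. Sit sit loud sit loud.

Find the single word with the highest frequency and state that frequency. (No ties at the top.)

Unigram frequencies (highest first):
  loud: 6
  sit: 5
  never: 3
  painter: 2
  when: 2
  boat: 2

"loud", 6 times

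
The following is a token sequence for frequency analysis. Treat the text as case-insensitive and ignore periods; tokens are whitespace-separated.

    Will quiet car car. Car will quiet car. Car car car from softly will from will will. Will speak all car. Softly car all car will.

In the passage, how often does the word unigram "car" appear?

Scanning the 26 tokens for "car":
  position 3: car
  position 4: car
  position 5: car
  position 8: car
  position 9: car
  position 10: car
  position 11: car
  position 21: car
  position 23: car
  position 25: car

10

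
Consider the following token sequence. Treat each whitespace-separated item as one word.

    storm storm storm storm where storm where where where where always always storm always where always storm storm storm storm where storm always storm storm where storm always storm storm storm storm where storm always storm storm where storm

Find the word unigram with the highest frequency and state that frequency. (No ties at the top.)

"storm", 22 times

Unigram frequencies (highest first):
  storm: 22
  where: 10
  always: 7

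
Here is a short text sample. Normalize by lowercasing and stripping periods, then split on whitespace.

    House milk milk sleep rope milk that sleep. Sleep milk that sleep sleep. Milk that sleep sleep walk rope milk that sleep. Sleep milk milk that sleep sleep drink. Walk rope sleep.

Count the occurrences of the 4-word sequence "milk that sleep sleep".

Scanning the 29 overlapping 4-gram windows for "milk that sleep sleep":
  position 6–9: milk that sleep sleep
  position 10–13: milk that sleep sleep
  position 14–17: milk that sleep sleep
  position 20–23: milk that sleep sleep
  position 25–28: milk that sleep sleep

5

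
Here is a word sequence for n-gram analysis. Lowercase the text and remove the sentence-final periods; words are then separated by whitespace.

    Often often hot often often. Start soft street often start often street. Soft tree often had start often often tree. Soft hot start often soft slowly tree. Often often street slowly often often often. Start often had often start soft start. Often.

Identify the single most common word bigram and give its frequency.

"often often", 6 times

Bigram frequencies (highest first):
  often often: 6
  start often: 5
  often start: 4
  start soft: 2
  often street: 2
  tree often: 2
  … (19 more, each ≤ 2)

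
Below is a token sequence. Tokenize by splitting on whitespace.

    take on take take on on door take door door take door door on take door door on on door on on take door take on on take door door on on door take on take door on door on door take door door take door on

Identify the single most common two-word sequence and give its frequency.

"take door", 8 times

Bigram frequencies (highest first):
  take door: 8
  door on: 7
  door take: 6
  on take: 5
  on on: 5
  on door: 5
  … (3 more, each ≤ 5)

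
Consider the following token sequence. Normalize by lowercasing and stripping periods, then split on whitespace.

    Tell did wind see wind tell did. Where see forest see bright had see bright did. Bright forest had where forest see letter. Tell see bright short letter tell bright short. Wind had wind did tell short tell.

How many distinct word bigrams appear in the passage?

38 tokens → 37 bigram windows in total.
Repeated bigrams (each contributes count−1 duplicates):
  see bright: 3
  bright short: 2
  forest see: 2
  letter tell: 2
  tell did: 2
6 duplicate windows → 37 − 6 = 31 distinct.

31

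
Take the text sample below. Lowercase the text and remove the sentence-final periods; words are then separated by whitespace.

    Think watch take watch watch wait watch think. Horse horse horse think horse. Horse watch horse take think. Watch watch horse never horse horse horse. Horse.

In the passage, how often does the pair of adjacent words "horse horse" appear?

Scanning the 25 overlapping bigram windows for "horse horse":
  position 9–10: horse horse
  position 10–11: horse horse
  position 13–14: horse horse
  position 23–24: horse horse
  position 24–25: horse horse
  position 25–26: horse horse

6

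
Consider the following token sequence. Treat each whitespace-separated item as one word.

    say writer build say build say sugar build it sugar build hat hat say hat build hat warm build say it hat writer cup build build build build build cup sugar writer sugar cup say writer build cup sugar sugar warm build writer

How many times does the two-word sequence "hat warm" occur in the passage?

Scanning the 42 overlapping bigram windows for "hat warm":
  position 17–18: hat warm

1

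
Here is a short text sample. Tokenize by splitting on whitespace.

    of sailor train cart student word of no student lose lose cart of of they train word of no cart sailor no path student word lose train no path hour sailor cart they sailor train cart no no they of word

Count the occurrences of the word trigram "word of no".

2

Scanning the 39 overlapping trigram windows for "word of no":
  position 6–8: word of no
  position 17–19: word of no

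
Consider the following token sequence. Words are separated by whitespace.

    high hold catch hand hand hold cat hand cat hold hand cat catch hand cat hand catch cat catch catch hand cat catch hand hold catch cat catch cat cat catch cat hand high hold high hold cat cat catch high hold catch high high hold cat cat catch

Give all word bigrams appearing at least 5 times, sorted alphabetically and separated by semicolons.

Bigram counts meeting the condition (at least 5 times):
  cat catch: 7
  high hold: 5

cat catch; high hold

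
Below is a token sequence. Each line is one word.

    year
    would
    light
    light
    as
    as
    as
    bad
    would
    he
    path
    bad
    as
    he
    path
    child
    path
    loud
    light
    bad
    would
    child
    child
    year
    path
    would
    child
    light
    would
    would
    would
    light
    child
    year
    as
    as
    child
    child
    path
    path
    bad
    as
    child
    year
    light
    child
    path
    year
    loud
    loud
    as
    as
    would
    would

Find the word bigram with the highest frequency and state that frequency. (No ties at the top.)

"as as", 4 times

Bigram frequencies (highest first):
  as as: 4
  child path: 3
  child year: 3
  would would: 3
  would light: 2
  bad would: 2
  … (29 more, each ≤ 2)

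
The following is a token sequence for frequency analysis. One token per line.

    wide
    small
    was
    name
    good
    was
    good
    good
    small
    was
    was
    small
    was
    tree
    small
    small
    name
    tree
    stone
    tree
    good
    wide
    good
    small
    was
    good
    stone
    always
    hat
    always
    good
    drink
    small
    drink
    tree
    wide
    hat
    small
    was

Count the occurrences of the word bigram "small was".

Scanning the 38 overlapping bigram windows for "small was":
  position 2–3: small was
  position 9–10: small was
  position 12–13: small was
  position 24–25: small was
  position 38–39: small was

5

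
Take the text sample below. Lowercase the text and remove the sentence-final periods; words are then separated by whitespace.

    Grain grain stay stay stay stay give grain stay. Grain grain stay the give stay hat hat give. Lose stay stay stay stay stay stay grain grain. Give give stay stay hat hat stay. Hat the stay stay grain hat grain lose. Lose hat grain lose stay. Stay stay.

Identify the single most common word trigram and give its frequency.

"stay stay stay", 7 times

Trigram frequencies (highest first):
  stay stay stay: 7
  grain grain stay: 2
  stay grain grain: 2
  stay hat hat: 2
  lose stay stay: 2
  stay stay grain: 2
  … (29 more, each ≤ 2)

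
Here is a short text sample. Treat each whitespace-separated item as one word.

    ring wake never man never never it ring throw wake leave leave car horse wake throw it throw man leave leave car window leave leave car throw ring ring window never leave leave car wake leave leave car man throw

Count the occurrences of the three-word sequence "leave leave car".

5

Scanning the 38 overlapping trigram windows for "leave leave car":
  position 11–13: leave leave car
  position 20–22: leave leave car
  position 24–26: leave leave car
  position 32–34: leave leave car
  position 36–38: leave leave car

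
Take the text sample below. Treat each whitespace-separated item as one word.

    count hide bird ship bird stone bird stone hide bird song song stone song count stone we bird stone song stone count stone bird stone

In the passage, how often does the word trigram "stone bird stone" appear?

2

Scanning the 23 overlapping trigram windows for "stone bird stone":
  position 6–8: stone bird stone
  position 23–25: stone bird stone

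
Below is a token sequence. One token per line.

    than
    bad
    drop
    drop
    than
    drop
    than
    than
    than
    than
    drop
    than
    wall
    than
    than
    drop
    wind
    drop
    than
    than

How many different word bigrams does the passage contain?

10

20 tokens → 19 bigram windows in total.
Repeated bigrams (each contributes count−1 duplicates):
  than than: 5
  drop than: 4
  than drop: 3
9 duplicate windows → 19 − 9 = 10 distinct.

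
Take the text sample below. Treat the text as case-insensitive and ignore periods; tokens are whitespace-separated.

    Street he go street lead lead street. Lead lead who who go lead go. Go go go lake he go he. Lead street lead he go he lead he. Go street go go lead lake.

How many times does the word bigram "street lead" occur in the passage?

3

Scanning the 34 overlapping bigram windows for "street lead":
  position 4–5: street lead
  position 7–8: street lead
  position 23–24: street lead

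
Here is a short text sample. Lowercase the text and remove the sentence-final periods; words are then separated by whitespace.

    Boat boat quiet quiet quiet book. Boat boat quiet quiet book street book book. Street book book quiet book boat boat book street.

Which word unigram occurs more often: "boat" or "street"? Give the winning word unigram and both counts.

"boat": 6 occurrences
"street": 3 occurrences

"boat" (6 vs 3)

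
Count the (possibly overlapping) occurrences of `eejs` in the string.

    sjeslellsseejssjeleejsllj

Sliding a length-4 window over the 25 characters (22 positions):
  position 11–14: eejs
  position 19–22: eejs

2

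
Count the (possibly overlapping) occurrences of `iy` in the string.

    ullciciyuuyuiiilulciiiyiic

2

Sliding a length-2 window over the 26 characters (25 positions):
  position 7–8: iy
  position 22–23: iy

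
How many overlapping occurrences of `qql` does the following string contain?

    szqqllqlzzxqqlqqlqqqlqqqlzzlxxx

5

Sliding a length-3 window over the 31 characters (29 positions):
  position 3–5: qql
  position 12–14: qql
  position 15–17: qql
  position 19–21: qql
  position 23–25: qql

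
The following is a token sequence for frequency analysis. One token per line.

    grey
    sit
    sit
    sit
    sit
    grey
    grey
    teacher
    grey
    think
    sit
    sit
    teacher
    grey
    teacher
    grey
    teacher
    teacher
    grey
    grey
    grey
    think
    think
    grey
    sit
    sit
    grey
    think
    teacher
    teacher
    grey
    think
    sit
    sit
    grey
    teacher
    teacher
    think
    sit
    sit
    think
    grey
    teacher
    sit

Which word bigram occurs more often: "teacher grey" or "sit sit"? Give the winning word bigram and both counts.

"teacher grey": 5 occurrences
"sit sit": 7 occurrences

"sit sit" (7 vs 5)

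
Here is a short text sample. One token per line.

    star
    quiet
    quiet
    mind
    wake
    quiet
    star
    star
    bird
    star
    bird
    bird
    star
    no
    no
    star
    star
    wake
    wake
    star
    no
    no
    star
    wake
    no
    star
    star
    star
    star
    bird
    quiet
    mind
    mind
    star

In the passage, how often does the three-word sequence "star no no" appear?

Scanning the 32 overlapping trigram windows for "star no no":
  position 13–15: star no no
  position 20–22: star no no

2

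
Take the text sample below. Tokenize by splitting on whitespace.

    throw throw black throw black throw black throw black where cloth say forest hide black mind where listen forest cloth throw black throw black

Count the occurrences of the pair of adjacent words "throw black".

6

Scanning the 23 overlapping bigram windows for "throw black":
  position 2–3: throw black
  position 4–5: throw black
  position 6–7: throw black
  position 8–9: throw black
  position 21–22: throw black
  position 23–24: throw black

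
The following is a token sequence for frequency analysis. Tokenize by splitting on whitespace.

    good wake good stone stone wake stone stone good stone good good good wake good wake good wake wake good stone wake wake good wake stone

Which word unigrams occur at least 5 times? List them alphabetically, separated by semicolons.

Unigram counts meeting the condition (at least 5 times):
  good: 10
  stone: 7
  wake: 9

good; stone; wake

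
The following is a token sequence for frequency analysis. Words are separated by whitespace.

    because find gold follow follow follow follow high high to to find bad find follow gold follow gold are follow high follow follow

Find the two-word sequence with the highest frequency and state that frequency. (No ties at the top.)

Bigram frequencies (highest first):
  follow follow: 4
  gold follow: 2
  follow high: 2
  follow gold: 2
  because find: 1
  find gold: 1
  … (10 more, each ≤ 1)

"follow follow", 4 times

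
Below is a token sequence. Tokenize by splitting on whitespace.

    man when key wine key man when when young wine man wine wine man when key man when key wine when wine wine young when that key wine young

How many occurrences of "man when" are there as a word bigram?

Scanning the 28 overlapping bigram windows for "man when":
  position 1–2: man when
  position 6–7: man when
  position 14–15: man when
  position 17–18: man when

4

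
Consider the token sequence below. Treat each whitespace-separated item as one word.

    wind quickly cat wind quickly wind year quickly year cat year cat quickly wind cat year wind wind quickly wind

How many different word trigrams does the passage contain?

20 tokens → 18 trigram windows in total.
Repeated trigrams (each contributes count−1 duplicates):
  wind quickly wind: 2
1 duplicate windows → 18 − 1 = 17 distinct.

17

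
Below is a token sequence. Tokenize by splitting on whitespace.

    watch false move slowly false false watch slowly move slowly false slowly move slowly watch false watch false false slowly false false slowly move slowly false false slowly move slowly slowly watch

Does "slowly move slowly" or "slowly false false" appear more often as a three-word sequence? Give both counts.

"slowly move slowly" (4 vs 3)

"slowly move slowly": 4 occurrences
"slowly false false": 3 occurrences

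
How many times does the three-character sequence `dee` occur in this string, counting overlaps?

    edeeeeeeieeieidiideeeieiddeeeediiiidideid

3

Sliding a length-3 window over the 41 characters (39 positions):
  position 2–4: dee
  position 18–20: dee
  position 26–28: dee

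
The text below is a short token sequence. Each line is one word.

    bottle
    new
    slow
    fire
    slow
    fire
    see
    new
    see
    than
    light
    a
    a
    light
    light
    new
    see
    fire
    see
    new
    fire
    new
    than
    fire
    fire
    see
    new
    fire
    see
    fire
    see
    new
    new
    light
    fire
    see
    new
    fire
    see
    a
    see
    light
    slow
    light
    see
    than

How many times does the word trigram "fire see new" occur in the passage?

5

Scanning the 44 overlapping trigram windows for "fire see new":
  position 6–8: fire see new
  position 18–20: fire see new
  position 25–27: fire see new
  position 30–32: fire see new
  position 35–37: fire see new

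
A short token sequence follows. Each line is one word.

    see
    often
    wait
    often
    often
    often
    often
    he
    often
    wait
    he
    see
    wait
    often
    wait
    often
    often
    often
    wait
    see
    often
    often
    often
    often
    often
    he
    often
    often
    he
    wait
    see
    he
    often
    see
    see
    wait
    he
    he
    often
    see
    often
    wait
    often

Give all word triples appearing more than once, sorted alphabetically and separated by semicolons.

he often see; often he often; often often he; often often often; often wait often; see often wait; wait often often

Trigram counts meeting the condition (more than once):
  he often see: 2
  often he often: 2
  often often he: 3
  often often often: 6
  often wait often: 3
  see often wait: 2
  wait often often: 2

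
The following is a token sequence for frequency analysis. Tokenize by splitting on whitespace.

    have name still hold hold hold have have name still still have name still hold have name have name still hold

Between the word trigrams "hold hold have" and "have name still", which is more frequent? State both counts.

"hold hold have": 1 occurrence
"have name still": 4 occurrences

"have name still" (4 vs 1)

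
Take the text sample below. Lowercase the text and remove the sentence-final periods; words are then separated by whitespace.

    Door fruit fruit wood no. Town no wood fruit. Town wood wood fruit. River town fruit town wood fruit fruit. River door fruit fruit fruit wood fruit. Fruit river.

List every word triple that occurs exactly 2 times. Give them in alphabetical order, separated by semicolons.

door fruit fruit; fruit fruit river; fruit fruit wood; fruit town wood; wood fruit fruit

Trigram counts meeting the condition (exactly 2 times):
  door fruit fruit: 2
  fruit fruit river: 2
  fruit fruit wood: 2
  fruit town wood: 2
  wood fruit fruit: 2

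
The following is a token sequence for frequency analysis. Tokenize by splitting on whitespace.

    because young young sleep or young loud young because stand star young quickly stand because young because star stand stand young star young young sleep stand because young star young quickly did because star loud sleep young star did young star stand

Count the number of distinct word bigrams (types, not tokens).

27

42 tokens → 41 bigram windows in total.
Repeated bigrams (each contributes count−1 duplicates):
  young star: 4
  because young: 3
  star young: 3
  because star: 2
  stand because: 2
  star stand: 2
  young because: 2
  young quickly: 2
  … (2 more repeated)
14 duplicate windows → 41 − 14 = 27 distinct.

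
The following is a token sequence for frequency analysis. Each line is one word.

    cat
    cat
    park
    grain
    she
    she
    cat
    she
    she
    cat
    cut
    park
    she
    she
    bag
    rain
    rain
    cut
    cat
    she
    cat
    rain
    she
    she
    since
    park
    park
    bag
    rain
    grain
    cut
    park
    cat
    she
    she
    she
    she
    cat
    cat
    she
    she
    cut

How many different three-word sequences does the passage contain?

35

42 tokens → 40 trigram windows in total.
Repeated trigrams (each contributes count−1 duplicates):
  cat she she: 3
  she she cat: 3
  she she she: 2
5 duplicate windows → 40 − 5 = 35 distinct.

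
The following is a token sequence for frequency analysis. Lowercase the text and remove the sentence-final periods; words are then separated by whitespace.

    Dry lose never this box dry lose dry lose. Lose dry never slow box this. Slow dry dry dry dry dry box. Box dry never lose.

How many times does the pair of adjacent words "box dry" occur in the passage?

Scanning the 25 overlapping bigram windows for "box dry":
  position 5–6: box dry
  position 23–24: box dry

2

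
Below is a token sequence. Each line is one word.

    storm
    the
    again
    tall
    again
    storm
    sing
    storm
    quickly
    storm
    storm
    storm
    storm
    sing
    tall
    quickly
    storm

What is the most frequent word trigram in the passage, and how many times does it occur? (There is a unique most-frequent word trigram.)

Trigram frequencies (highest first):
  storm storm storm: 2
  storm the again: 1
  the again tall: 1
  again tall again: 1
  tall again storm: 1
  again storm sing: 1
  … (8 more, each ≤ 1)

"storm storm storm", 2 times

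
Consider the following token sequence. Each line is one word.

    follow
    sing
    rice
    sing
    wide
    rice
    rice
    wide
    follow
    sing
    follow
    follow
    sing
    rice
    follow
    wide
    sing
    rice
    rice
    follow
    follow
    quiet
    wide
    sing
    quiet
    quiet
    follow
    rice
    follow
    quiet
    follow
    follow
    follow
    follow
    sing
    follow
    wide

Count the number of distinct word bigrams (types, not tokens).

37 tokens → 36 bigram windows in total.
Repeated bigrams (each contributes count−1 duplicates):
  follow follow: 5
  follow sing: 4
  rice follow: 3
  sing rice: 3
  follow quiet: 2
  follow wide: 2
  quiet follow: 2
  rice rice: 2
  … (2 more repeated)
17 duplicate windows → 36 − 17 = 19 distinct.

19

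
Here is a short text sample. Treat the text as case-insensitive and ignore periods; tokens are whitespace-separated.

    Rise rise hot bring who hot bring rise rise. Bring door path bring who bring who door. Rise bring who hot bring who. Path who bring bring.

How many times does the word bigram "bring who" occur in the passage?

5

Scanning the 26 overlapping bigram windows for "bring who":
  position 4–5: bring who
  position 13–14: bring who
  position 15–16: bring who
  position 19–20: bring who
  position 22–23: bring who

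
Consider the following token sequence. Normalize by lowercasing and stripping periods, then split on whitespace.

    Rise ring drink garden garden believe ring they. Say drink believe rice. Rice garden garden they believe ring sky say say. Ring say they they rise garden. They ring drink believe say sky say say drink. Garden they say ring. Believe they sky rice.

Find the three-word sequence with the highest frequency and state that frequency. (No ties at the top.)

Trigram frequencies (highest first):
  sky say say: 2
  rise ring drink: 1
  ring drink garden: 1
  drink garden garden: 1
  garden garden believe: 1
  garden believe ring: 1
  … (35 more, each ≤ 1)

"sky say say", 2 times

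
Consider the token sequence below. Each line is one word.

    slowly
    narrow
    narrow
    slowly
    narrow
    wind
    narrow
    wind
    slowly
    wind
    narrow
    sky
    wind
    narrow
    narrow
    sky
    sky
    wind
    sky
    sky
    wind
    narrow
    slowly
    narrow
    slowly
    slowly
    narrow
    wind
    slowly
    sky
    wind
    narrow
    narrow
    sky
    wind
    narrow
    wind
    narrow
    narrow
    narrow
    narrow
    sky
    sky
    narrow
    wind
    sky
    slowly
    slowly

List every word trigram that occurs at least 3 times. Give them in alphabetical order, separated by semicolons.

Trigram counts meeting the condition (at least 3 times):
  narrow narrow sky: 3
  sky wind narrow: 4
  wind narrow narrow: 3

narrow narrow sky; sky wind narrow; wind narrow narrow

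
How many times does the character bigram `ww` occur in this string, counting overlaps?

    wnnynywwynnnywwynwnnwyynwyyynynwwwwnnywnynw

Sliding a length-2 window over the 43 characters (42 positions):
  position 7–8: ww
  position 14–15: ww
  position 32–33: ww
  position 33–34: ww
  position 34–35: ww

5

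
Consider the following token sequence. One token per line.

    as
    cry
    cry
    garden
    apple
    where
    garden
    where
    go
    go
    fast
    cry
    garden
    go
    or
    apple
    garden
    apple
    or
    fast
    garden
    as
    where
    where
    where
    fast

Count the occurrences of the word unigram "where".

5

Scanning the 26 tokens for "where":
  position 6: where
  position 8: where
  position 23: where
  position 24: where
  position 25: where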